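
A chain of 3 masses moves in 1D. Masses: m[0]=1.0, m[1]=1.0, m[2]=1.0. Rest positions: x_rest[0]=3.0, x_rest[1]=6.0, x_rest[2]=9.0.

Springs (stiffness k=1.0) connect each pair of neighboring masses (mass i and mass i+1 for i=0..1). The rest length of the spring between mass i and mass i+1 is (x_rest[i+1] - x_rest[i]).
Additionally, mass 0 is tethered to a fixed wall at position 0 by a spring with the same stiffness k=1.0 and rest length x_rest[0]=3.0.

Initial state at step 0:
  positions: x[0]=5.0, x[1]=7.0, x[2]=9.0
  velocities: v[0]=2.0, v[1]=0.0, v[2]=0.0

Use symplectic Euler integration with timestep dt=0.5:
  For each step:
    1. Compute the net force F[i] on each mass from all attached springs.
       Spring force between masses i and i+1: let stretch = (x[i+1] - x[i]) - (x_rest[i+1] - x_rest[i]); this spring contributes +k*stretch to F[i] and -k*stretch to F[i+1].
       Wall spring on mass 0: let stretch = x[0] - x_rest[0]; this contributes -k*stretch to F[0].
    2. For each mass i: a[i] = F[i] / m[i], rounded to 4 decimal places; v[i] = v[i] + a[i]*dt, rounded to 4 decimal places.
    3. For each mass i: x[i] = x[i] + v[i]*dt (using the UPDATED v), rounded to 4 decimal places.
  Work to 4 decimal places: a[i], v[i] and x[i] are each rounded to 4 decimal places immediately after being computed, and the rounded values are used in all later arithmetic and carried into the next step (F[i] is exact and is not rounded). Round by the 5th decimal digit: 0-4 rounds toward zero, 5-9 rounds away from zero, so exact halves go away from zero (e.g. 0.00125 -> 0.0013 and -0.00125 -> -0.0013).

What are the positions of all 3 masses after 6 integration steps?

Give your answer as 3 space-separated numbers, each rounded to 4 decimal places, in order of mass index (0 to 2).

Step 0: x=[5.0000 7.0000 9.0000] v=[2.0000 0.0000 0.0000]
Step 1: x=[5.2500 7.0000 9.2500] v=[0.5000 0.0000 0.5000]
Step 2: x=[4.6250 7.1250 9.6875] v=[-1.2500 0.2500 0.8750]
Step 3: x=[3.4688 7.2657 10.2344] v=[-2.3125 0.2813 1.0938]
Step 4: x=[2.3946 7.1993 10.7892] v=[-2.1485 -0.1328 1.1095]
Step 5: x=[1.9229 6.8292 11.1965] v=[-0.9435 -0.7402 0.8146]
Step 6: x=[2.1970 6.3244 11.2620] v=[0.5482 -1.0097 0.1310]

Answer: 2.1970 6.3244 11.2620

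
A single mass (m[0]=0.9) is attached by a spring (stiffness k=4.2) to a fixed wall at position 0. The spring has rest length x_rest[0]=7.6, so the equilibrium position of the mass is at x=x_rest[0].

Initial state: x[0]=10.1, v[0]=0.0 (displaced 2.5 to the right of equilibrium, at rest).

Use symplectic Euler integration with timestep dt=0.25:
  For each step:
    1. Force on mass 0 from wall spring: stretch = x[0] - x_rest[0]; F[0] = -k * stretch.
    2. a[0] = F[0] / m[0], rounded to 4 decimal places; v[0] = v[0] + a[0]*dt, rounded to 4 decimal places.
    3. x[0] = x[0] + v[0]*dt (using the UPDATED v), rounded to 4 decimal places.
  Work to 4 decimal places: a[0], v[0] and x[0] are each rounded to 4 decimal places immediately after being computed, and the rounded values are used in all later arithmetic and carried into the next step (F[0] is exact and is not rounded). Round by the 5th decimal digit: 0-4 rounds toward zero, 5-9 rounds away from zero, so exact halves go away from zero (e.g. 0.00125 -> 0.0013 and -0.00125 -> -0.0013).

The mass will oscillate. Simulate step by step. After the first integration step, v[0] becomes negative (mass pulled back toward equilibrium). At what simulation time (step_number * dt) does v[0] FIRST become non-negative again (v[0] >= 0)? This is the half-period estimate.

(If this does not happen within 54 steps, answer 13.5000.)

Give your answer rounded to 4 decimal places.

Answer: 1.5000

Derivation:
Step 0: x=[10.1000] v=[0.0000]
Step 1: x=[9.3708] v=[-2.9167]
Step 2: x=[8.1252] v=[-4.9826]
Step 3: x=[6.7264] v=[-5.5953]
Step 4: x=[5.5824] v=[-4.5761]
Step 5: x=[5.0269] v=[-2.2222]
Step 6: x=[5.2219] v=[0.7798]
First v>=0 after going negative at step 6, time=1.5000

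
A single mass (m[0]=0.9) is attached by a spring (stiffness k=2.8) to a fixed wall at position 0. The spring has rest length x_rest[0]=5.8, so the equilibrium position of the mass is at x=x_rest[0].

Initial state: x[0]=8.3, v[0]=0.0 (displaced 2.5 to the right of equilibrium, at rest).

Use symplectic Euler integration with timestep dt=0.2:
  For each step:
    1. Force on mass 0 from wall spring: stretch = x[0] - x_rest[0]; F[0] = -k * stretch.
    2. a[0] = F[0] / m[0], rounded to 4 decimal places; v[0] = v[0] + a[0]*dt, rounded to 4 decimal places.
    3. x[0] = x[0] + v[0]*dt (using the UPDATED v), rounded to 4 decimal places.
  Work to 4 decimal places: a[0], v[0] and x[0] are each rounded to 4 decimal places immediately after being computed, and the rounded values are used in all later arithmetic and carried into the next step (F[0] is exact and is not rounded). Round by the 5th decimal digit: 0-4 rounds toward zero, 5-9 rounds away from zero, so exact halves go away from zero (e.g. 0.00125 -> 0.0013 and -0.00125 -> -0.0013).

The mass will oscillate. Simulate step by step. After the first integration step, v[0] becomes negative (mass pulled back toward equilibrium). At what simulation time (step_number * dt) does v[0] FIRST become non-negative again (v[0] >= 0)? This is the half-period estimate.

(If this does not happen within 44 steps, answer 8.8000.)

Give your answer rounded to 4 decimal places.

Answer: 1.8000

Derivation:
Step 0: x=[8.3000] v=[0.0000]
Step 1: x=[7.9889] v=[-1.5556]
Step 2: x=[7.4054] v=[-2.9176]
Step 3: x=[6.6221] v=[-3.9165]
Step 4: x=[5.7365] v=[-4.4280]
Step 5: x=[4.8588] v=[-4.3885]
Step 6: x=[4.0982] v=[-3.8029]
Step 7: x=[3.5494] v=[-2.7440]
Step 8: x=[3.2807] v=[-1.3436]
Step 9: x=[3.3255] v=[0.2240]
First v>=0 after going negative at step 9, time=1.8000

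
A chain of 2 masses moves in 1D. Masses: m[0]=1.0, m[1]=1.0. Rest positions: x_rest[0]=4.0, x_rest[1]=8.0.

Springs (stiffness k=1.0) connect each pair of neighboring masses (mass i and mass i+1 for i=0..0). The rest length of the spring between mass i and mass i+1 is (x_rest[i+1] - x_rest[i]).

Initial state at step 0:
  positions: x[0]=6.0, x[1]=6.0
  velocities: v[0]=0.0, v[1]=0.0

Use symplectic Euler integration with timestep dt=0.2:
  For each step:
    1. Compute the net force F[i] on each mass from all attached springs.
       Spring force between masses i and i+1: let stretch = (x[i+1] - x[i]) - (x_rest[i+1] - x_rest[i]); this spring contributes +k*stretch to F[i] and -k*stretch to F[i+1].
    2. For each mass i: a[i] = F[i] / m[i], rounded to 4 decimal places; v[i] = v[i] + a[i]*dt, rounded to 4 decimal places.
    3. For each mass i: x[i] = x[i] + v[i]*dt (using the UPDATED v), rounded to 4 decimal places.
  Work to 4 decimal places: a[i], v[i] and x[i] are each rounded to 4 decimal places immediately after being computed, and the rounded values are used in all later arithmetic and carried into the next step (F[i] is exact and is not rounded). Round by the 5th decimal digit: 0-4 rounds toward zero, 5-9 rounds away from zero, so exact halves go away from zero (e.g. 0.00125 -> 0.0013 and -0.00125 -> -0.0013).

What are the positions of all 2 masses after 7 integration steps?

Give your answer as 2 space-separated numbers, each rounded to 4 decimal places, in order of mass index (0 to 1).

Step 0: x=[6.0000 6.0000] v=[0.0000 0.0000]
Step 1: x=[5.8400 6.1600] v=[-0.8000 0.8000]
Step 2: x=[5.5328 6.4672] v=[-1.5360 1.5360]
Step 3: x=[5.1030 6.8970] v=[-2.1491 2.1491]
Step 4: x=[4.5849 7.4151] v=[-2.5903 2.5903]
Step 5: x=[4.0200 7.9800] v=[-2.8243 2.8243]
Step 6: x=[3.4535 8.5465] v=[-2.8323 2.8323]
Step 7: x=[2.9308 9.0692] v=[-2.6137 2.6137]

Answer: 2.9308 9.0692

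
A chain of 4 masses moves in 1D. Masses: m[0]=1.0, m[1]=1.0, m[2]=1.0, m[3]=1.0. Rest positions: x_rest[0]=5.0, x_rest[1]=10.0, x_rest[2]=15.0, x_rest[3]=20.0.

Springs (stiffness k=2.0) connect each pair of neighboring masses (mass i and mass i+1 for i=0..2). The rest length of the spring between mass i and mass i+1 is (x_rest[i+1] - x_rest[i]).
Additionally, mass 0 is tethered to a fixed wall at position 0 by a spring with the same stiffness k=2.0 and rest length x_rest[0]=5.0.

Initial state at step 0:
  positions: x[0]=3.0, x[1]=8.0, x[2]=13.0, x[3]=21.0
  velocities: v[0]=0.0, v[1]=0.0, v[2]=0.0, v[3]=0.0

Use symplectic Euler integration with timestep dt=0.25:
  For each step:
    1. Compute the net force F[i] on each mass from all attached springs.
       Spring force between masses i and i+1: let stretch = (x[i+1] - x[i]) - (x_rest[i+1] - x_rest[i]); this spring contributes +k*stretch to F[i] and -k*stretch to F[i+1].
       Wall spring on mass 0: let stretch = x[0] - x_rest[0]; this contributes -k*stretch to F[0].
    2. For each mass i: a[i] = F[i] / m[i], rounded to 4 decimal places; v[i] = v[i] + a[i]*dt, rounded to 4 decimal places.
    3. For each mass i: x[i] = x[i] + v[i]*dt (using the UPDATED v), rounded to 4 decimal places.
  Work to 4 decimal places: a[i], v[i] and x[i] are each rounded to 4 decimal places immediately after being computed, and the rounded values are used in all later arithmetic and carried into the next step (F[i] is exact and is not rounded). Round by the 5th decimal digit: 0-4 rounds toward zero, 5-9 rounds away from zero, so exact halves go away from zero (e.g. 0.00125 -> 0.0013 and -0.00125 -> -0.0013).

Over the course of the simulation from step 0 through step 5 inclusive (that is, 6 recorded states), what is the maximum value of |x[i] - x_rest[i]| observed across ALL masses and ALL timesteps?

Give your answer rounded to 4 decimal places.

Step 0: x=[3.0000 8.0000 13.0000 21.0000] v=[0.0000 0.0000 0.0000 0.0000]
Step 1: x=[3.2500 8.0000 13.3750 20.6250] v=[1.0000 0.0000 1.5000 -1.5000]
Step 2: x=[3.6875 8.0781 13.9844 19.9688] v=[1.7500 0.3125 2.4375 -2.6250]
Step 3: x=[4.2129 8.3457 14.6036 19.1895] v=[2.1016 1.0704 2.4766 -3.1172]
Step 4: x=[4.7283 8.8790 15.0138 18.4620] v=[2.0616 2.1330 1.6406 -2.9102]
Step 5: x=[5.1715 9.6603 15.0881 17.9284] v=[1.7728 3.1251 0.2973 -2.1343]
Max displacement = 2.0716

Answer: 2.0716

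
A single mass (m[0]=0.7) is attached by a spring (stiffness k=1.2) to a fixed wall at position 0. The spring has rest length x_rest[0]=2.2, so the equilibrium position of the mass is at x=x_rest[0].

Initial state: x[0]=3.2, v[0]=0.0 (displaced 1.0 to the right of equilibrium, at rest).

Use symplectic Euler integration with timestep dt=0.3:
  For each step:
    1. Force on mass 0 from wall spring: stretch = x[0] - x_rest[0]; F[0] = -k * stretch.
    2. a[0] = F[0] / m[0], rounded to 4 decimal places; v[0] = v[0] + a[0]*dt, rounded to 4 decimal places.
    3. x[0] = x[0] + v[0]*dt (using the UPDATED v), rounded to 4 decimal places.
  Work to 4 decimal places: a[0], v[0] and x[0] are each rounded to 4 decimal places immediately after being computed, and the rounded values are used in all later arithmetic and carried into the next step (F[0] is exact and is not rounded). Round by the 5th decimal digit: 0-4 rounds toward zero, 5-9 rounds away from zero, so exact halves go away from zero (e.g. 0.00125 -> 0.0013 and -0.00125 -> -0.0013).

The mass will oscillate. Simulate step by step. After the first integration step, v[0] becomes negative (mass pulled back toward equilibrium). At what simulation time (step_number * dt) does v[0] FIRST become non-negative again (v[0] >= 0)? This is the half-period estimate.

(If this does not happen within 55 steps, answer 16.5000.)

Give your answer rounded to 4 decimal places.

Step 0: x=[3.2000] v=[0.0000]
Step 1: x=[3.0457] v=[-0.5143]
Step 2: x=[2.7609] v=[-0.9492]
Step 3: x=[2.3896] v=[-1.2377]
Step 4: x=[1.9890] v=[-1.3352]
Step 5: x=[1.6210] v=[-1.2267]
Step 6: x=[1.3423] v=[-0.9289]
Step 7: x=[1.1960] v=[-0.4878]
Step 8: x=[1.2046] v=[0.0285]
First v>=0 after going negative at step 8, time=2.4000

Answer: 2.4000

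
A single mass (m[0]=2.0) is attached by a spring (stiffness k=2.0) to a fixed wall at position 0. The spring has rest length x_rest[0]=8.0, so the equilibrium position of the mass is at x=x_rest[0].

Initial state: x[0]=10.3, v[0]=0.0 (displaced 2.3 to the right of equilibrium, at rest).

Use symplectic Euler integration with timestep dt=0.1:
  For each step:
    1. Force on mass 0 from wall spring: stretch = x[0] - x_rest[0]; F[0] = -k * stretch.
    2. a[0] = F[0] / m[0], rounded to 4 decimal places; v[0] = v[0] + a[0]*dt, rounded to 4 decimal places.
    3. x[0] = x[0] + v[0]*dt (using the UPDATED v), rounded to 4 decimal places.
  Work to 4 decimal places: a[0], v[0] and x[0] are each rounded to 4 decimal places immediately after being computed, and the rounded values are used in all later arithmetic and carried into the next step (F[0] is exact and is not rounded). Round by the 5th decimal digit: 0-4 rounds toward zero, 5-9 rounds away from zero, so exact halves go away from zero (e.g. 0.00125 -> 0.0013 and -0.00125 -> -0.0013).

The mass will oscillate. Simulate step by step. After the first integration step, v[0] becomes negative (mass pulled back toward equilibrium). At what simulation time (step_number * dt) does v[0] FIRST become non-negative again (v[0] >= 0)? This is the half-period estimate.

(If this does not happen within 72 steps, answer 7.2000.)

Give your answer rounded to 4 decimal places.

Answer: 3.2000

Derivation:
Step 0: x=[10.3000] v=[0.0000]
Step 1: x=[10.2770] v=[-0.2300]
Step 2: x=[10.2312] v=[-0.4577]
Step 3: x=[10.1631] v=[-0.6808]
Step 4: x=[10.0734] v=[-0.8971]
Step 5: x=[9.9630] v=[-1.1044]
Step 6: x=[9.8329] v=[-1.3007]
Step 7: x=[9.6845] v=[-1.4840]
Step 8: x=[9.5193] v=[-1.6525]
Step 9: x=[9.3389] v=[-1.8044]
Step 10: x=[9.1451] v=[-1.9383]
Step 11: x=[8.9398] v=[-2.0528]
Step 12: x=[8.7251] v=[-2.1468]
Step 13: x=[8.5032] v=[-2.2193]
Step 14: x=[8.2762] v=[-2.2696]
Step 15: x=[8.0465] v=[-2.2972]
Step 16: x=[7.8163] v=[-2.3019]
Step 17: x=[7.5880] v=[-2.2835]
Step 18: x=[7.3638] v=[-2.2423]
Step 19: x=[7.1459] v=[-2.1787]
Step 20: x=[6.9366] v=[-2.0933]
Step 21: x=[6.7379] v=[-1.9870]
Step 22: x=[6.5518] v=[-1.8608]
Step 23: x=[6.3802] v=[-1.7160]
Step 24: x=[6.2248] v=[-1.5540]
Step 25: x=[6.0872] v=[-1.3765]
Step 26: x=[5.9687] v=[-1.1852]
Step 27: x=[5.8705] v=[-0.9821]
Step 28: x=[5.7936] v=[-0.7692]
Step 29: x=[5.7387] v=[-0.5486]
Step 30: x=[5.7065] v=[-0.3225]
Step 31: x=[5.6972] v=[-0.0932]
Step 32: x=[5.7109] v=[0.1371]
First v>=0 after going negative at step 32, time=3.2000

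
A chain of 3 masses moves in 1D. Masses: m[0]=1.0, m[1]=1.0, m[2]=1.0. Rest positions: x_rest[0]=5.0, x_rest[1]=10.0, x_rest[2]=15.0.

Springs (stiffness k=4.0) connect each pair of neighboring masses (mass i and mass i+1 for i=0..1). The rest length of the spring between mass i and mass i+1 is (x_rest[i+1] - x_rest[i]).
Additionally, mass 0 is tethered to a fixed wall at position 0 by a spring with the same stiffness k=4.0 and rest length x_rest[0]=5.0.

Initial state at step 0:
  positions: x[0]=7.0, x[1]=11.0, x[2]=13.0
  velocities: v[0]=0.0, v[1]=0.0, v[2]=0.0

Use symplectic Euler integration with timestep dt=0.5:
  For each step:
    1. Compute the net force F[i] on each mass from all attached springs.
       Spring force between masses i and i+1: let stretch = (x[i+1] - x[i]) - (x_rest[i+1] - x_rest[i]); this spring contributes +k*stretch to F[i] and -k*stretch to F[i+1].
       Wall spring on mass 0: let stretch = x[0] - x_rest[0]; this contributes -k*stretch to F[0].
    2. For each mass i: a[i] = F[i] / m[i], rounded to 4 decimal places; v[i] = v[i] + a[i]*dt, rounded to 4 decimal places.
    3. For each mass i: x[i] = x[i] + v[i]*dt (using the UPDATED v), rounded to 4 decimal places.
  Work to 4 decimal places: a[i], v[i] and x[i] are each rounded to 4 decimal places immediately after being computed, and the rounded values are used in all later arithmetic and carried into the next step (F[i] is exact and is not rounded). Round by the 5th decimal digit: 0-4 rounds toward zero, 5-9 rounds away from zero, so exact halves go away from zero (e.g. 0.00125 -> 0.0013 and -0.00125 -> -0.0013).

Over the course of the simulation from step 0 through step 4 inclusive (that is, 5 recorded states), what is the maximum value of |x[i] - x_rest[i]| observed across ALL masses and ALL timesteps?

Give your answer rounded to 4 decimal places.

Answer: 3.0000

Derivation:
Step 0: x=[7.0000 11.0000 13.0000] v=[0.0000 0.0000 0.0000]
Step 1: x=[4.0000 9.0000 16.0000] v=[-6.0000 -4.0000 6.0000]
Step 2: x=[2.0000 9.0000 17.0000] v=[-4.0000 0.0000 2.0000]
Step 3: x=[5.0000 10.0000 15.0000] v=[6.0000 2.0000 -4.0000]
Step 4: x=[8.0000 11.0000 13.0000] v=[6.0000 2.0000 -4.0000]
Max displacement = 3.0000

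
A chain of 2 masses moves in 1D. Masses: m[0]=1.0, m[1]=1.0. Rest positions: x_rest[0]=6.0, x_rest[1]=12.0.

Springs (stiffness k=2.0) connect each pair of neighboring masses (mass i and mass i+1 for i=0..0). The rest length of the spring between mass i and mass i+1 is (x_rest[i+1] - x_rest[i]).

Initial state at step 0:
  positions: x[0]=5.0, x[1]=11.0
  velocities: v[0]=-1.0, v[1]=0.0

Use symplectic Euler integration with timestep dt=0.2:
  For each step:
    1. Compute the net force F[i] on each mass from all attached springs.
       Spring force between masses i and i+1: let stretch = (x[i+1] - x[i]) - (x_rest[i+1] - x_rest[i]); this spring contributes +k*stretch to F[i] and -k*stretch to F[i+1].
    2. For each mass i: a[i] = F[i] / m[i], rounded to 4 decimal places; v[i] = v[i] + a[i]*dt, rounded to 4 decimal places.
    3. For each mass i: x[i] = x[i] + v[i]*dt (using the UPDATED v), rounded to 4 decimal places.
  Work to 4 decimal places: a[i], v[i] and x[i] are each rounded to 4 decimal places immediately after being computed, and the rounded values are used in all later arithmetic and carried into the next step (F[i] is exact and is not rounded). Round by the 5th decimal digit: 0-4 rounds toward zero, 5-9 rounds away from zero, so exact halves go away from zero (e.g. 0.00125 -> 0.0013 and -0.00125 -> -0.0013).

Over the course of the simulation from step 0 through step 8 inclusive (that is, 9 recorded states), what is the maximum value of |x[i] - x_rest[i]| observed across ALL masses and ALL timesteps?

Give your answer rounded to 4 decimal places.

Step 0: x=[5.0000 11.0000] v=[-1.0000 0.0000]
Step 1: x=[4.8000 11.0000] v=[-1.0000 0.0000]
Step 2: x=[4.6160 10.9840] v=[-0.9200 -0.0800]
Step 3: x=[4.4614 10.9386] v=[-0.7728 -0.2272]
Step 4: x=[4.3450 10.8550] v=[-0.5819 -0.4181]
Step 5: x=[4.2694 10.7306] v=[-0.3779 -0.6221]
Step 6: x=[4.2307 10.5693] v=[-0.1934 -0.8066]
Step 7: x=[4.2191 10.3809] v=[-0.0580 -0.9420]
Step 8: x=[4.2204 10.1796] v=[0.0067 -1.0067]
Max displacement = 1.8204

Answer: 1.8204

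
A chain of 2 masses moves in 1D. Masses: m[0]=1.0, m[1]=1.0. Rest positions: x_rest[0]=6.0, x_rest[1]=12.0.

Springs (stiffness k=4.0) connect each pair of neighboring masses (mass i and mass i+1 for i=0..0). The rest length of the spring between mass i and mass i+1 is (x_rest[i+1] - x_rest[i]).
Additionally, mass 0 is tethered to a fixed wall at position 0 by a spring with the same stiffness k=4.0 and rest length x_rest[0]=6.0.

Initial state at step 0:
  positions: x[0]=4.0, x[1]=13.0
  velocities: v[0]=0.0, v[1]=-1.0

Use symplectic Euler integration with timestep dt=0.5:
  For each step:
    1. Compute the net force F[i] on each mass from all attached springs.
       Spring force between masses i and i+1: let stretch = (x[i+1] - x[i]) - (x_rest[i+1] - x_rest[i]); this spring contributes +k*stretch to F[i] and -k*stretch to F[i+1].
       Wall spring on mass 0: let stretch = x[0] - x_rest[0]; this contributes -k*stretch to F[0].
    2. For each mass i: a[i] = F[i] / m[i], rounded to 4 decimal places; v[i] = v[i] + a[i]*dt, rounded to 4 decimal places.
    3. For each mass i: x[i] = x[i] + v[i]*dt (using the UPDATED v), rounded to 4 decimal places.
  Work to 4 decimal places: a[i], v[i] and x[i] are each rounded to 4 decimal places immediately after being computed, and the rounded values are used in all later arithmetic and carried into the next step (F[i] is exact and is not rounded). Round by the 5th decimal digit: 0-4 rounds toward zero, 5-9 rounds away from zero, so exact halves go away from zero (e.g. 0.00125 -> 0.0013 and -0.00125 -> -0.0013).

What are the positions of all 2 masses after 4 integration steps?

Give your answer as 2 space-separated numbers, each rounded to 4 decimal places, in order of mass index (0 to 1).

Step 0: x=[4.0000 13.0000] v=[0.0000 -1.0000]
Step 1: x=[9.0000 9.5000] v=[10.0000 -7.0000]
Step 2: x=[5.5000 11.5000] v=[-7.0000 4.0000]
Step 3: x=[2.5000 13.5000] v=[-6.0000 4.0000]
Step 4: x=[8.0000 10.5000] v=[11.0000 -6.0000]

Answer: 8.0000 10.5000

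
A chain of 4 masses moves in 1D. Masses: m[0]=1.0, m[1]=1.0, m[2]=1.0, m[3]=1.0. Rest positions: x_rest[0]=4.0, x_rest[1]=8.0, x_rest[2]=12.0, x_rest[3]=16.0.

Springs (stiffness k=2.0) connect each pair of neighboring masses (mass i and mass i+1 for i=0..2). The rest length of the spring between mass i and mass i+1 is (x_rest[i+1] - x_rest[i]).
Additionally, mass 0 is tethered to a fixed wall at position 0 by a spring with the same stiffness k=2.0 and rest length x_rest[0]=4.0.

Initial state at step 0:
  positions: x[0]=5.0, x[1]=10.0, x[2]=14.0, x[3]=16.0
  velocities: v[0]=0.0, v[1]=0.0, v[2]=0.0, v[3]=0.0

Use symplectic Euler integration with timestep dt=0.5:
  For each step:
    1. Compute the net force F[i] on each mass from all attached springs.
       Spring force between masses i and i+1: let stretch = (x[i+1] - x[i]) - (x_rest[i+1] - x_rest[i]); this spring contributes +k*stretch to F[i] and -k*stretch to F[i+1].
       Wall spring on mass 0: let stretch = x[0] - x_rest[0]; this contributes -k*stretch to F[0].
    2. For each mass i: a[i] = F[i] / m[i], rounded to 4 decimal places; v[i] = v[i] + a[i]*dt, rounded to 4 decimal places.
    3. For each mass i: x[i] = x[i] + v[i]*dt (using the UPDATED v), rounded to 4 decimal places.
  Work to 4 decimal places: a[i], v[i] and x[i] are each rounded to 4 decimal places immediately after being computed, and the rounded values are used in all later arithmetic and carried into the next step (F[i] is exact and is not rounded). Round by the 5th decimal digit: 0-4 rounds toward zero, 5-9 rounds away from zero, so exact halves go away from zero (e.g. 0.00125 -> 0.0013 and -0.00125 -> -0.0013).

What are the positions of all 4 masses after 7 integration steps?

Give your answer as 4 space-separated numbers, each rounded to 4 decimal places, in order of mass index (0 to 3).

Answer: 5.0391 8.2813 11.1875 15.2345

Derivation:
Step 0: x=[5.0000 10.0000 14.0000 16.0000] v=[0.0000 0.0000 0.0000 0.0000]
Step 1: x=[5.0000 9.5000 13.0000 17.0000] v=[0.0000 -1.0000 -2.0000 2.0000]
Step 2: x=[4.7500 8.5000 12.2500 18.0000] v=[-0.5000 -2.0000 -1.5000 2.0000]
Step 3: x=[4.0000 7.5000 12.5000 18.1250] v=[-1.5000 -2.0000 0.5000 0.2500]
Step 4: x=[3.0000 7.2500 13.0625 17.4375] v=[-2.0000 -0.5000 1.1250 -1.3750]
Step 5: x=[2.6250 7.7813 12.9063 16.5625] v=[-0.7500 1.0625 -0.3125 -1.7500]
Step 6: x=[3.5157 8.2969 12.0157 15.8594] v=[1.7813 1.0312 -1.7813 -1.4062]
Step 7: x=[5.0391 8.2813 11.1875 15.2345] v=[3.0468 -0.0312 -1.6564 -1.2499]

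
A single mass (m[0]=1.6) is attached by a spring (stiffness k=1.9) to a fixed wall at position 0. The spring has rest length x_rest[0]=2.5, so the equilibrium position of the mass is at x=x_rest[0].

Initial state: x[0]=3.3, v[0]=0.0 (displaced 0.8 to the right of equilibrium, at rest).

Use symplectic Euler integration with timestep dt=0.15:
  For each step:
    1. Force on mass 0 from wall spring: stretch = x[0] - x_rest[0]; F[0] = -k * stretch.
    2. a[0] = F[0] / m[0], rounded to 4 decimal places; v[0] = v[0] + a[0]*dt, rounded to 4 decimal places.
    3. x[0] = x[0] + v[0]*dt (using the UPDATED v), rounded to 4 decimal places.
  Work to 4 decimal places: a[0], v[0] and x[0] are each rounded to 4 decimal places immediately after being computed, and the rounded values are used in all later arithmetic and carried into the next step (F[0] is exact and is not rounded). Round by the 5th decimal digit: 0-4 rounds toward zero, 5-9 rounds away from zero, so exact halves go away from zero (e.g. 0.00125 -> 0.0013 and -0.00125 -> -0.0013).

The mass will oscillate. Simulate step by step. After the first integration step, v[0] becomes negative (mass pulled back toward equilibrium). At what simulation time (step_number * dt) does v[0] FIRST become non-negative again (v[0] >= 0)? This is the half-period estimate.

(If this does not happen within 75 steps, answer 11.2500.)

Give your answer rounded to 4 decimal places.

Answer: 3.0000

Derivation:
Step 0: x=[3.3000] v=[0.0000]
Step 1: x=[3.2786] v=[-0.1425]
Step 2: x=[3.2364] v=[-0.2812]
Step 3: x=[3.1745] v=[-0.4124]
Step 4: x=[3.0946] v=[-0.5326]
Step 5: x=[2.9988] v=[-0.6385]
Step 6: x=[2.8897] v=[-0.7273]
Step 7: x=[2.7702] v=[-0.7967]
Step 8: x=[2.6435] v=[-0.8448]
Step 9: x=[2.5129] v=[-0.8704]
Step 10: x=[2.3820] v=[-0.8727]
Step 11: x=[2.2542] v=[-0.8517]
Step 12: x=[2.1330] v=[-0.8079]
Step 13: x=[2.0216] v=[-0.7425]
Step 14: x=[1.9230] v=[-0.6573]
Step 15: x=[1.8398] v=[-0.5545]
Step 16: x=[1.7743] v=[-0.4369]
Step 17: x=[1.7282] v=[-0.3076]
Step 18: x=[1.7027] v=[-0.1701]
Step 19: x=[1.6985] v=[-0.0281]
Step 20: x=[1.7157] v=[0.1147]
First v>=0 after going negative at step 20, time=3.0000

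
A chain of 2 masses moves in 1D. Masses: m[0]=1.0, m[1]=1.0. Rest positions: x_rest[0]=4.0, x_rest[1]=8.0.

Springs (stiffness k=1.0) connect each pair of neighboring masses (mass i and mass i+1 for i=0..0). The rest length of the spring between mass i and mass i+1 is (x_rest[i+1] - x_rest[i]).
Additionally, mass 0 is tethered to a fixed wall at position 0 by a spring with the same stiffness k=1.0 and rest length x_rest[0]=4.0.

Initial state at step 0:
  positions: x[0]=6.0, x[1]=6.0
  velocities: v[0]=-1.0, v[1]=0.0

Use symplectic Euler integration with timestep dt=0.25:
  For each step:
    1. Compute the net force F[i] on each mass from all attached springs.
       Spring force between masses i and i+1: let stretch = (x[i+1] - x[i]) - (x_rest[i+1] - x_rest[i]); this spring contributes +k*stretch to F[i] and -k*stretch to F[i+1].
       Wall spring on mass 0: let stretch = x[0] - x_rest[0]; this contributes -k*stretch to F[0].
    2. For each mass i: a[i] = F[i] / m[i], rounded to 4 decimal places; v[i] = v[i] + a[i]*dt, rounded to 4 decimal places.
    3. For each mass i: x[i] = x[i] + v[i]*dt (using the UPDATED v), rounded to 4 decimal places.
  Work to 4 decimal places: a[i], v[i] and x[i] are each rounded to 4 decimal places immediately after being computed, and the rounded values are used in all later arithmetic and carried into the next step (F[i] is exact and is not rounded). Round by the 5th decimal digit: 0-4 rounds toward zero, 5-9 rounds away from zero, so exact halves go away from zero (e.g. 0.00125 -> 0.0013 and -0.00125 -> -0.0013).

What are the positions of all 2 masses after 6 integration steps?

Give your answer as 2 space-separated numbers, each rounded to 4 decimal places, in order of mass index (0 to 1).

Step 0: x=[6.0000 6.0000] v=[-1.0000 0.0000]
Step 1: x=[5.3750 6.2500] v=[-2.5000 1.0000]
Step 2: x=[4.4688 6.6953] v=[-3.6250 1.7813]
Step 3: x=[3.4224 7.2515] v=[-4.1856 2.2247]
Step 4: x=[2.4014 7.8184] v=[-4.0839 2.2674]
Step 5: x=[1.5689 8.2967] v=[-3.3300 1.9132]
Step 6: x=[1.0588 8.6045] v=[-2.0403 1.2313]

Answer: 1.0588 8.6045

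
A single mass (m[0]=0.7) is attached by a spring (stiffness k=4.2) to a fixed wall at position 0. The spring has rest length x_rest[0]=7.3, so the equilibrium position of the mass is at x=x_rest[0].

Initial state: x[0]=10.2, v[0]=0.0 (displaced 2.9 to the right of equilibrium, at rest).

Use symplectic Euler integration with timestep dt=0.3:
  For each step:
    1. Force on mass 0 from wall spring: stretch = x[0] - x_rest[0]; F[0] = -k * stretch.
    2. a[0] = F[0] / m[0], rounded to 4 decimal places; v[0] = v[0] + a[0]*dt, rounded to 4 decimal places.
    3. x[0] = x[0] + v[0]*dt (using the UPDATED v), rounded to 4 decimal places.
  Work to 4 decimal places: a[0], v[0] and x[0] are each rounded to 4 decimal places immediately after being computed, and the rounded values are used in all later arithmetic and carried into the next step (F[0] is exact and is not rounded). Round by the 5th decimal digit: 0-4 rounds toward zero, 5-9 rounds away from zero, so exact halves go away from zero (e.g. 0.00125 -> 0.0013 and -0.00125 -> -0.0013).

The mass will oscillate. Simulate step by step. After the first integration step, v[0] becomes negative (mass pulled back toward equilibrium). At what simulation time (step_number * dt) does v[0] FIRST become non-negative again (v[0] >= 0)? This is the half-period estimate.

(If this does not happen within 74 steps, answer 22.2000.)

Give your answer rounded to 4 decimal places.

Answer: 1.5000

Derivation:
Step 0: x=[10.2000] v=[0.0000]
Step 1: x=[8.6340] v=[-5.2200]
Step 2: x=[6.3476] v=[-7.6212]
Step 3: x=[4.5755] v=[-5.9069]
Step 4: x=[4.2747] v=[-1.0028]
Step 5: x=[5.6075] v=[4.4427]
First v>=0 after going negative at step 5, time=1.5000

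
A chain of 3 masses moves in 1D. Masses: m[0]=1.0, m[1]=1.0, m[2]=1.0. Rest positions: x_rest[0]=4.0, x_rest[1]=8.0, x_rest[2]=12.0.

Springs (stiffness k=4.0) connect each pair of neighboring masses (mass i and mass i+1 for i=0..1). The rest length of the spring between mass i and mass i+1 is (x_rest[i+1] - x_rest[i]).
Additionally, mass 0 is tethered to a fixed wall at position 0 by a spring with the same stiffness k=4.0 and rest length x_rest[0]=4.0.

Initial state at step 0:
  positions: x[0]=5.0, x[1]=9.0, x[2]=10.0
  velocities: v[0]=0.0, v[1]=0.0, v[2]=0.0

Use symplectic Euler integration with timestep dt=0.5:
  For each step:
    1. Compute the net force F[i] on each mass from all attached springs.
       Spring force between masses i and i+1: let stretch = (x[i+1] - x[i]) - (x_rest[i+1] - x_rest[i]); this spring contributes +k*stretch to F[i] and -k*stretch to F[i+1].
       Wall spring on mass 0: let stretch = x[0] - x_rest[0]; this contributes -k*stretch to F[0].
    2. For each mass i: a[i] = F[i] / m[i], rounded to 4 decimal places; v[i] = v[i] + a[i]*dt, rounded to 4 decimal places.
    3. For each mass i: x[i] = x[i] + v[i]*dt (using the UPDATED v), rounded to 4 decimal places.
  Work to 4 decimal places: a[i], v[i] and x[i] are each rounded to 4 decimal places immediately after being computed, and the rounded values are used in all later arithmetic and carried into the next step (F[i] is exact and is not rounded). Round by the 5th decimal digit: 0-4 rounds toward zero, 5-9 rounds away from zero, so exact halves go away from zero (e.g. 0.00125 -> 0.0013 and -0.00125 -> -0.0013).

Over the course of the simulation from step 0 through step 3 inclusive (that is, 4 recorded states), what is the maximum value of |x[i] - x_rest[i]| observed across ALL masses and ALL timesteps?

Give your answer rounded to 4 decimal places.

Answer: 3.0000

Derivation:
Step 0: x=[5.0000 9.0000 10.0000] v=[0.0000 0.0000 0.0000]
Step 1: x=[4.0000 6.0000 13.0000] v=[-2.0000 -6.0000 6.0000]
Step 2: x=[1.0000 8.0000 13.0000] v=[-6.0000 4.0000 0.0000]
Step 3: x=[4.0000 8.0000 12.0000] v=[6.0000 0.0000 -2.0000]
Max displacement = 3.0000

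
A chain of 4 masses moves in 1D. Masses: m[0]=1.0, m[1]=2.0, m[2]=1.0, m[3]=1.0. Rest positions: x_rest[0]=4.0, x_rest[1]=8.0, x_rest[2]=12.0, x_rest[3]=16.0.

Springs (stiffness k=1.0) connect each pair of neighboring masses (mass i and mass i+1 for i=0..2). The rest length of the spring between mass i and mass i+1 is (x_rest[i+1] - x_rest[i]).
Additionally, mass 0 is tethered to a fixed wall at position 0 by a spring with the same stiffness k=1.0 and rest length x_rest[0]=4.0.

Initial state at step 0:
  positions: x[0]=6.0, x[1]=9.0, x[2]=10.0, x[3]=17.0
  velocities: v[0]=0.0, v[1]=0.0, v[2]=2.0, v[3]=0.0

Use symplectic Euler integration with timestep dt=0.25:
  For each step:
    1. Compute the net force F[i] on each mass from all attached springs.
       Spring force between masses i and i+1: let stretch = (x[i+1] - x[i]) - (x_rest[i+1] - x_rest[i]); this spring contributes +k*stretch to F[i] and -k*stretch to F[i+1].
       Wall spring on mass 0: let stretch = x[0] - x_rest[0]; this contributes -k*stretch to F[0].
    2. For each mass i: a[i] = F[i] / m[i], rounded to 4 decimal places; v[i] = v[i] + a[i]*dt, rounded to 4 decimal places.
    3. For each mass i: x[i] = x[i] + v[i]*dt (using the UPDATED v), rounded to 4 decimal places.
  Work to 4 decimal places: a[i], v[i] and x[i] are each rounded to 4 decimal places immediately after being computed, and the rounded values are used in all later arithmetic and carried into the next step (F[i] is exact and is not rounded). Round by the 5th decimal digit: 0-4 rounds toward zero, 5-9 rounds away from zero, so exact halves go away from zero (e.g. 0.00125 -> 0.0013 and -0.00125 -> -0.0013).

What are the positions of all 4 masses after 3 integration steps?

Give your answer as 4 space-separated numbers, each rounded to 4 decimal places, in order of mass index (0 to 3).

Step 0: x=[6.0000 9.0000 10.0000 17.0000] v=[0.0000 0.0000 2.0000 0.0000]
Step 1: x=[5.8125 8.9375 10.8750 16.8125] v=[-0.7500 -0.2500 3.5000 -0.7500]
Step 2: x=[5.4570 8.8379 12.0000 16.5039] v=[-1.4219 -0.3985 4.5000 -1.2344]
Step 3: x=[4.9718 8.7314 13.2089 16.1638] v=[-1.9409 -0.4259 4.8355 -1.3604]

Answer: 4.9718 8.7314 13.2089 16.1638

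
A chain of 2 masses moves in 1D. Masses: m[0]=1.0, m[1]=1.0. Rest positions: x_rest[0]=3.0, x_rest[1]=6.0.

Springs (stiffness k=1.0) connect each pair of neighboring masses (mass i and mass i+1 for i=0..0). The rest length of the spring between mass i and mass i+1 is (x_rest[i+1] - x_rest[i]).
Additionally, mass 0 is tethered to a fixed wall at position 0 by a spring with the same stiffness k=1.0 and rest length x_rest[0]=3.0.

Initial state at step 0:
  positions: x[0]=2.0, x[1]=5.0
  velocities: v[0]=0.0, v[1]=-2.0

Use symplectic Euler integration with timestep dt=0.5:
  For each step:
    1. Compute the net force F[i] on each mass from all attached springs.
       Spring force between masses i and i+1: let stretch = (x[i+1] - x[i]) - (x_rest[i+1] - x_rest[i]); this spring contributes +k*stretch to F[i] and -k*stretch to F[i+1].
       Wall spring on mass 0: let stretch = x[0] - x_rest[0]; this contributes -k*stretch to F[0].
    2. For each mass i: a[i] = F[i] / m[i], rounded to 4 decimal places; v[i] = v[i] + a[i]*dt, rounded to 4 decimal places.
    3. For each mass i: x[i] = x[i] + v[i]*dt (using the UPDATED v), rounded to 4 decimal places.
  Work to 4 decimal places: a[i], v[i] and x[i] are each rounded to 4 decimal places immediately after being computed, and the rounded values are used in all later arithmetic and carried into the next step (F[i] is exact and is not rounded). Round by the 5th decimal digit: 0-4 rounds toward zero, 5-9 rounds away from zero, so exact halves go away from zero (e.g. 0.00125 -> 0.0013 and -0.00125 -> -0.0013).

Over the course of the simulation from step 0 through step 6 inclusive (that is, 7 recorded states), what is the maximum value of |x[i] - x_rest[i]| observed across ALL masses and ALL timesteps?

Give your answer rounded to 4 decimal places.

Answer: 2.8594

Derivation:
Step 0: x=[2.0000 5.0000] v=[0.0000 -2.0000]
Step 1: x=[2.2500 4.0000] v=[0.5000 -2.0000]
Step 2: x=[2.3750 3.3125] v=[0.2500 -1.3750]
Step 3: x=[2.1406 3.1406] v=[-0.4688 -0.3438]
Step 4: x=[1.6211 3.4687] v=[-1.0391 0.6562]
Step 5: x=[1.1582 4.0849] v=[-0.9259 1.2324]
Step 6: x=[1.1374 4.7195] v=[-0.0417 1.2691]
Max displacement = 2.8594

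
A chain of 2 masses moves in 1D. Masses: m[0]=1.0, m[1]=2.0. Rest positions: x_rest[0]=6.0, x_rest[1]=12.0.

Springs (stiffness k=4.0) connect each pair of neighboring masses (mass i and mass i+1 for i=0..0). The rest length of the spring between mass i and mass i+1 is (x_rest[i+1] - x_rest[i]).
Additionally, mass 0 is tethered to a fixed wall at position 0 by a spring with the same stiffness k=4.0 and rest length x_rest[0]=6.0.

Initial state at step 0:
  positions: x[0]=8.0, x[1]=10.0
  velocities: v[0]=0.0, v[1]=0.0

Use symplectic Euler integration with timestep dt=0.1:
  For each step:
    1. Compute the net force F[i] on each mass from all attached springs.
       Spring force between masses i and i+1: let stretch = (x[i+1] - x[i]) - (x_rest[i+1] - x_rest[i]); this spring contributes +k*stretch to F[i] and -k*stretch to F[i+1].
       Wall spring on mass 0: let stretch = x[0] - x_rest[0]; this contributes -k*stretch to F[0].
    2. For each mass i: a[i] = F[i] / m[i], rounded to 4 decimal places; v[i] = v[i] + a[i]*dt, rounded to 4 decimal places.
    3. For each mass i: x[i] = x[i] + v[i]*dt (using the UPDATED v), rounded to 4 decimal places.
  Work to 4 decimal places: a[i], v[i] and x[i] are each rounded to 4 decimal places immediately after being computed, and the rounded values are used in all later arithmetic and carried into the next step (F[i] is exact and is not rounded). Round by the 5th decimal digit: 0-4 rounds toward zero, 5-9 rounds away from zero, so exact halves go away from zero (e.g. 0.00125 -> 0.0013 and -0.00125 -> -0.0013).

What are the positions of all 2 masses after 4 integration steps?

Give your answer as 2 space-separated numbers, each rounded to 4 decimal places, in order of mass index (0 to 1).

Step 0: x=[8.0000 10.0000] v=[0.0000 0.0000]
Step 1: x=[7.7600 10.0800] v=[-2.4000 0.8000]
Step 2: x=[7.3024 10.2336] v=[-4.5760 1.5360]
Step 3: x=[6.6700 10.4486] v=[-6.3245 2.1498]
Step 4: x=[5.9219 10.7080] v=[-7.4811 2.5941]

Answer: 5.9219 10.7080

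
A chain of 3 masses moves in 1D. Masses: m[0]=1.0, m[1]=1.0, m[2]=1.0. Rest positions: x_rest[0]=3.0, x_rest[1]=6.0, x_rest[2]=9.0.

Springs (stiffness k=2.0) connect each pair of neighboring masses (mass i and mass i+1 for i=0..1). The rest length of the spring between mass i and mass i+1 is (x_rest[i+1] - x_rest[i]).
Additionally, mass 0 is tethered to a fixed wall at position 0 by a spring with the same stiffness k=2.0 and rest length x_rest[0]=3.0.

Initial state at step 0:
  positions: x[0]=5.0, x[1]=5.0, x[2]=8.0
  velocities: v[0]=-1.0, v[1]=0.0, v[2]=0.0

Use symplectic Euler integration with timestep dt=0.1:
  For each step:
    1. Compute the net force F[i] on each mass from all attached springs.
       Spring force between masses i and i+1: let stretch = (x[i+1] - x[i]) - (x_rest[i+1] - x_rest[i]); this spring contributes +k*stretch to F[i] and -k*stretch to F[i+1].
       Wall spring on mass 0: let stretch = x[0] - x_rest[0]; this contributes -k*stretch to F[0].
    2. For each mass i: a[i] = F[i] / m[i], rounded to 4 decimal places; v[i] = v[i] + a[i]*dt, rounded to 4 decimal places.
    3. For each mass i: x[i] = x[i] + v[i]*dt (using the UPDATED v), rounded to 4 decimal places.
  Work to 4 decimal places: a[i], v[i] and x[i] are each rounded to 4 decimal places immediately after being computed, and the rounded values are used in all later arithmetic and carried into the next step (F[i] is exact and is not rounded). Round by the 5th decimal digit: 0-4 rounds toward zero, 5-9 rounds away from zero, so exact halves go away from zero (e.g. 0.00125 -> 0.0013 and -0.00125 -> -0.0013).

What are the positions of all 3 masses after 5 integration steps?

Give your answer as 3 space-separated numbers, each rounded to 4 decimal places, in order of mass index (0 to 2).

Answer: 3.2498 5.7176 8.0381

Derivation:
Step 0: x=[5.0000 5.0000 8.0000] v=[-1.0000 0.0000 0.0000]
Step 1: x=[4.8000 5.0600 8.0000] v=[-2.0000 0.6000 0.0000]
Step 2: x=[4.5092 5.1736 8.0012] v=[-2.9080 1.1360 0.0120]
Step 3: x=[4.1415 5.3305 8.0059] v=[-3.6770 1.5686 0.0465]
Step 4: x=[3.7148 5.5171 8.0170] v=[-4.2675 1.8659 0.1114]
Step 5: x=[3.2498 5.7176 8.0381] v=[-4.6500 2.0054 0.2114]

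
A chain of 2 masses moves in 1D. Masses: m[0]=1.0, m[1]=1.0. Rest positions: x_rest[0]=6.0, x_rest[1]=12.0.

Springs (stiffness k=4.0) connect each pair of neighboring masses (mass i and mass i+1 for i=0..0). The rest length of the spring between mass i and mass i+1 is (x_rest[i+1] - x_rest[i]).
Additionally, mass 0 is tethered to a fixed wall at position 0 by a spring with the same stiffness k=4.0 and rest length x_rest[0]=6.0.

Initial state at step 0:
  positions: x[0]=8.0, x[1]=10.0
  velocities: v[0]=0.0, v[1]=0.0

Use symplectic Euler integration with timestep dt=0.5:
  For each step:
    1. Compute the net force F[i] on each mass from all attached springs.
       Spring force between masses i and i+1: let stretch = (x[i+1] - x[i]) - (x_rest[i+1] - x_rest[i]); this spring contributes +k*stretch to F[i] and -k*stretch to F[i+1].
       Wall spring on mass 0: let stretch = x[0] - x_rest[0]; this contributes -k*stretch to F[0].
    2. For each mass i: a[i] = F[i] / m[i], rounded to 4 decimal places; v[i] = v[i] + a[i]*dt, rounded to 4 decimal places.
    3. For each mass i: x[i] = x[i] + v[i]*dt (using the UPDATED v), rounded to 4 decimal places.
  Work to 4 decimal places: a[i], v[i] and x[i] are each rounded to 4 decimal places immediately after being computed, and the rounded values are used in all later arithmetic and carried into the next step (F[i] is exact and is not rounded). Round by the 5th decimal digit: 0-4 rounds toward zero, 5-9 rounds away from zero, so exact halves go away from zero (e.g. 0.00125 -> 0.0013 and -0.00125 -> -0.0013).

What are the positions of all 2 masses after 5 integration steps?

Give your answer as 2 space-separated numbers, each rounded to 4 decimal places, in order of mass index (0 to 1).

Answer: 4.0000 14.0000

Derivation:
Step 0: x=[8.0000 10.0000] v=[0.0000 0.0000]
Step 1: x=[2.0000 14.0000] v=[-12.0000 8.0000]
Step 2: x=[6.0000 12.0000] v=[8.0000 -4.0000]
Step 3: x=[10.0000 10.0000] v=[8.0000 -4.0000]
Step 4: x=[4.0000 14.0000] v=[-12.0000 8.0000]
Step 5: x=[4.0000 14.0000] v=[0.0000 0.0000]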